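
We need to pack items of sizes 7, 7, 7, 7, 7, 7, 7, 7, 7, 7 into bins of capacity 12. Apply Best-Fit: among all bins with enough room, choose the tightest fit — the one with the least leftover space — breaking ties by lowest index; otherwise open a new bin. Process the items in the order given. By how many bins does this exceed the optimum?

0

Best-Fit: [7] [7] [7] [7] [7] [7] [7] [7] [7] [7] → 10 bins.
10 items exceed 6 (half the capacity), and no two of those can share a bin, so at least 10 bins are needed.
So 10 is already optimal.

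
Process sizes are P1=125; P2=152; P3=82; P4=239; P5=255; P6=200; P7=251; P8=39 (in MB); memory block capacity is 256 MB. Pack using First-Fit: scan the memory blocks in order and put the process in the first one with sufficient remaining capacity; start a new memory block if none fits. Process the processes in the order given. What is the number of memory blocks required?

6 memory blocks

memory block 1: place P1 (125 MB), 131 MB left
memory block 2: place P2 (152 MB), 104 MB left
memory block 1: place P3 (82 MB), 49 MB left
memory block 3: place P4 (239 MB), 17 MB left
memory block 4: place P5 (255 MB), 1 MB left
memory block 5: place P6 (200 MB), 56 MB left
memory block 6: place P7 (251 MB), 5 MB left
memory block 1: place P8 (39 MB), 10 MB left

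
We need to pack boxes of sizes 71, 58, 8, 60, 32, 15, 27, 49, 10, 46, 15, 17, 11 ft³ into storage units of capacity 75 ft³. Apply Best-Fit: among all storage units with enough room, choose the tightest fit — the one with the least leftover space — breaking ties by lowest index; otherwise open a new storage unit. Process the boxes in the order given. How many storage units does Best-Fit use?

6

Put 71 ft³ in storage unit 1; 4 ft³ remain.
Put 58 ft³ in storage unit 2; 17 ft³ remain.
Put 8 ft³ in storage unit 2; 9 ft³ remain.
Put 60 ft³ in storage unit 3; 15 ft³ remain.
Put 32 ft³ in storage unit 4; 43 ft³ remain.
Put 15 ft³ in storage unit 3; 0 ft³ remain.
Put 27 ft³ in storage unit 4; 16 ft³ remain.
Put 49 ft³ in storage unit 5; 26 ft³ remain.
Put 10 ft³ in storage unit 4; 6 ft³ remain.
Put 46 ft³ in storage unit 6; 29 ft³ remain.
Put 15 ft³ in storage unit 5; 11 ft³ remain.
Put 17 ft³ in storage unit 6; 12 ft³ remain.
Put 11 ft³ in storage unit 5; 0 ft³ remain.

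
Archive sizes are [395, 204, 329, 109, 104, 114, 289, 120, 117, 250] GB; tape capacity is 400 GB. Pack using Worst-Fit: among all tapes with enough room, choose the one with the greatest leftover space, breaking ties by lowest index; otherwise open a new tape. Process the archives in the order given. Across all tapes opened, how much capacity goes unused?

369

395 GB → tape 1 (remaining 5 GB)
204 GB → tape 2 (remaining 196 GB)
329 GB → tape 3 (remaining 71 GB)
109 GB → tape 2 (remaining 87 GB)
104 GB → tape 4 (remaining 296 GB)
114 GB → tape 4 (remaining 182 GB)
289 GB → tape 5 (remaining 111 GB)
120 GB → tape 4 (remaining 62 GB)
117 GB → tape 6 (remaining 283 GB)
250 GB → tape 6 (remaining 33 GB)
6 tapes × 400 GB = 2400 GB; used 2031 GB; unused 369 GB.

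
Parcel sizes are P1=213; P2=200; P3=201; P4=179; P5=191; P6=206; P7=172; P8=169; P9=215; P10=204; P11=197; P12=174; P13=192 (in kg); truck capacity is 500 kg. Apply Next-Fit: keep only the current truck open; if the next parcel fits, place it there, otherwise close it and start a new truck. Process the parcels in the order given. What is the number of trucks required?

Put P1 (213 kg) in truck 1; 287 kg remain.
Put P2 (200 kg) in truck 1; 87 kg remain.
Put P3 (201 kg) in truck 2; 299 kg remain.
Put P4 (179 kg) in truck 2; 120 kg remain.
Put P5 (191 kg) in truck 3; 309 kg remain.
Put P6 (206 kg) in truck 3; 103 kg remain.
Put P7 (172 kg) in truck 4; 328 kg remain.
Put P8 (169 kg) in truck 4; 159 kg remain.
Put P9 (215 kg) in truck 5; 285 kg remain.
Put P10 (204 kg) in truck 5; 81 kg remain.
Put P11 (197 kg) in truck 6; 303 kg remain.
Put P12 (174 kg) in truck 6; 129 kg remain.
Put P13 (192 kg) in truck 7; 308 kg remain.

7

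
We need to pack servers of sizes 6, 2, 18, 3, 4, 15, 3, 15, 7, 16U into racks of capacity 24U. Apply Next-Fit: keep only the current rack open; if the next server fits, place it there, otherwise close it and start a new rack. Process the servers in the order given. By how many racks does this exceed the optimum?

1

Next-Fit: [6,2] [18,3] [4,15,3] [15,7] [16] → 5 racks.
Total size 89U; any packing needs at least ⌈89/24⌉ = 4 racks.
An optimal packing achieves that bound: [18,6] [16,7] [15,4,3,2] [15,3] → 4 racks.
Excess: 5 − 4 = 1.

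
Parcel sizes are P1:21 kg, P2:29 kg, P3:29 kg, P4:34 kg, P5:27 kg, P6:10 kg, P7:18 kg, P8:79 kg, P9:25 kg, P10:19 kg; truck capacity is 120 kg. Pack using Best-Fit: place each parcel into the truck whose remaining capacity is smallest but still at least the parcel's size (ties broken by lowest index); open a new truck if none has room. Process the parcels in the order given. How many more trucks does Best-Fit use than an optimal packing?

Best-Fit: [21,29,29,34] [27,10,18,19] [79,25] → 3 trucks.
Total size 291 kg; any packing needs at least ⌈291/120⌉ = 3 trucks.
So 3 is already optimal.

0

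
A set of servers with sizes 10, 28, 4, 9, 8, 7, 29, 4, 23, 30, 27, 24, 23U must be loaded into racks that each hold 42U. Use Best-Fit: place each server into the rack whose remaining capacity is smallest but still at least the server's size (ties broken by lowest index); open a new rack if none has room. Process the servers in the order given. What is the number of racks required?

10U → rack 1 (remaining 32U)
28U → rack 1 (remaining 4U)
4U → rack 1 (remaining 0U)
9U → rack 2 (remaining 33U)
8U → rack 2 (remaining 25U)
7U → rack 2 (remaining 18U)
29U → rack 3 (remaining 13U)
4U → rack 3 (remaining 9U)
23U → rack 4 (remaining 19U)
30U → rack 5 (remaining 12U)
27U → rack 6 (remaining 15U)
24U → rack 7 (remaining 18U)
23U → rack 8 (remaining 19U)
Final racks: [10,28,4] [9,8,7] [29,4] [23] [30] [27] [24] [23].

8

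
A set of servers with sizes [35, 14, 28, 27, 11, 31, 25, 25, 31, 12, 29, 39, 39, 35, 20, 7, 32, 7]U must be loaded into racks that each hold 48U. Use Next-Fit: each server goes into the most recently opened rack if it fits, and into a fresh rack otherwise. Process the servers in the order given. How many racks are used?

13

35U → rack 1 (remaining 13U)
14U → rack 2 (remaining 34U)
28U → rack 2 (remaining 6U)
27U → rack 3 (remaining 21U)
11U → rack 3 (remaining 10U)
31U → rack 4 (remaining 17U)
25U → rack 5 (remaining 23U)
25U → rack 6 (remaining 23U)
31U → rack 7 (remaining 17U)
12U → rack 7 (remaining 5U)
29U → rack 8 (remaining 19U)
39U → rack 9 (remaining 9U)
39U → rack 10 (remaining 9U)
35U → rack 11 (remaining 13U)
20U → rack 12 (remaining 28U)
7U → rack 12 (remaining 21U)
32U → rack 13 (remaining 16U)
7U → rack 13 (remaining 9U)
Final racks: [35] [14,28] [27,11] [31] [25] [25] [31,12] [29] [39] [39] [35] [20,7] [32,7].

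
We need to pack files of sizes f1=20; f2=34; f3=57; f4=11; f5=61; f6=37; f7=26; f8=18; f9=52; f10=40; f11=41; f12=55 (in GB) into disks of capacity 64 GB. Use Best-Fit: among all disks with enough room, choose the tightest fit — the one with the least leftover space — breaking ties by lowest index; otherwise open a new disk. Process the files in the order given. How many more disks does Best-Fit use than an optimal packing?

1

Best-Fit: [20,34] [57] [11,37] [61] [26,18] [52] [40] [41] [55] → 9 disks.
Total size 452 GB; any packing needs at least ⌈452/64⌉ = 8 disks.
An optimal packing achieves that bound: [61] [57] [55] [52,11] [41,20] [40,18] [37,26] [34] → 8 disks.
Excess: 9 − 8 = 1.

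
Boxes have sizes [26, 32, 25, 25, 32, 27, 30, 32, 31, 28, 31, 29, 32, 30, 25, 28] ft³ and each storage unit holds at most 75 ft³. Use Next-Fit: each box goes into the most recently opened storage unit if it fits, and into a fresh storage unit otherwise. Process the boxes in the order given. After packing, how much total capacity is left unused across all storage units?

137

Put 26 ft³ in storage unit 1; 49 ft³ remain.
Put 32 ft³ in storage unit 1; 17 ft³ remain.
Put 25 ft³ in storage unit 2; 50 ft³ remain.
Put 25 ft³ in storage unit 2; 25 ft³ remain.
Put 32 ft³ in storage unit 3; 43 ft³ remain.
Put 27 ft³ in storage unit 3; 16 ft³ remain.
Put 30 ft³ in storage unit 4; 45 ft³ remain.
Put 32 ft³ in storage unit 4; 13 ft³ remain.
Put 31 ft³ in storage unit 5; 44 ft³ remain.
Put 28 ft³ in storage unit 5; 16 ft³ remain.
Put 31 ft³ in storage unit 6; 44 ft³ remain.
Put 29 ft³ in storage unit 6; 15 ft³ remain.
Put 32 ft³ in storage unit 7; 43 ft³ remain.
Put 30 ft³ in storage unit 7; 13 ft³ remain.
Put 25 ft³ in storage unit 8; 50 ft³ remain.
Put 28 ft³ in storage unit 8; 22 ft³ remain.
8 storage units × 75 ft³ = 600 ft³; used 463 ft³; unused 137 ft³.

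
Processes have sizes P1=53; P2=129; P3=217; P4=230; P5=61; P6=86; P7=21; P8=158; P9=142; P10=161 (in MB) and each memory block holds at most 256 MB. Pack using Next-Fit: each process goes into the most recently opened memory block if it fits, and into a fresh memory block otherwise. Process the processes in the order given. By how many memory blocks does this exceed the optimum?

Next-Fit: [53,129] [217] [230] [61,86,21] [158] [142] [161] → 7 memory blocks.
6 processes exceed 128 MB (half the capacity), and no two of those can share a memory block, so at least 6 memory blocks are needed.
An optimal packing achieves that bound: [230,21] [217] [161,86] [158,61] [142,53] [129] → 6 memory blocks.
Excess: 7 − 6 = 1.

1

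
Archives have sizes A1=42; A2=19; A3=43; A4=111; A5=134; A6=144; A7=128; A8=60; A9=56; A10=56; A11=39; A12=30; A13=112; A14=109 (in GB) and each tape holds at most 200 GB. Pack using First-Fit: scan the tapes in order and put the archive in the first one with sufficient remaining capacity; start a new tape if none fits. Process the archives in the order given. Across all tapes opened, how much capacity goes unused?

317

tape 1: place A1 (42 GB), 158 GB left
tape 1: place A2 (19 GB), 139 GB left
tape 1: place A3 (43 GB), 96 GB left
tape 2: place A4 (111 GB), 89 GB left
tape 3: place A5 (134 GB), 66 GB left
tape 4: place A6 (144 GB), 56 GB left
tape 5: place A7 (128 GB), 72 GB left
tape 1: place A8 (60 GB), 36 GB left
tape 2: place A9 (56 GB), 33 GB left
tape 3: place A10 (56 GB), 10 GB left
tape 4: place A11 (39 GB), 17 GB left
tape 1: place A12 (30 GB), 6 GB left
tape 6: place A13 (112 GB), 88 GB left
tape 7: place A14 (109 GB), 91 GB left
7 tapes × 200 GB = 1400 GB; used 1083 GB; unused 317 GB.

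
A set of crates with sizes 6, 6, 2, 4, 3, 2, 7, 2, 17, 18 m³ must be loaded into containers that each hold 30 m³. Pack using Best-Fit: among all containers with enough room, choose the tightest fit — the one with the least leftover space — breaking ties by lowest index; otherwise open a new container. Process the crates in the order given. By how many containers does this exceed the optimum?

Best-Fit: [6,6,2,4,3,2,7] [2,17] [18] → 3 containers.
Total size 67 m³; any packing needs at least ⌈67/30⌉ = 3 containers.
So 3 is already optimal.

0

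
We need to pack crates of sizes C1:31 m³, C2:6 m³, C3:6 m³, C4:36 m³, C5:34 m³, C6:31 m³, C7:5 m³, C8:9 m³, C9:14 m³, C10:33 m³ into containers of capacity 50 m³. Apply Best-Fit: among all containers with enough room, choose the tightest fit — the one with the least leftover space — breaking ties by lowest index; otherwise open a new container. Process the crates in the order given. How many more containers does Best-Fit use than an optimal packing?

Best-Fit: [31,6,6,5] [36,9] [34,14] [31] [33] → 5 containers.
Total size 205 m³; any packing needs at least ⌈205/50⌉ = 5 containers.
So 5 is already optimal.

0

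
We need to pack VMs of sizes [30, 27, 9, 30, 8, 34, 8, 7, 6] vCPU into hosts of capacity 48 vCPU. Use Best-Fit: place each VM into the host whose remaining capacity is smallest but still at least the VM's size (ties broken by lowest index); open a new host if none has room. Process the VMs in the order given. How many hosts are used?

4 hosts

Put 30 vCPU in host 1; 18 vCPU remain.
Put 27 vCPU in host 2; 21 vCPU remain.
Put 9 vCPU in host 1; 9 vCPU remain.
Put 30 vCPU in host 3; 18 vCPU remain.
Put 8 vCPU in host 1; 1 vCPU remain.
Put 34 vCPU in host 4; 14 vCPU remain.
Put 8 vCPU in host 4; 6 vCPU remain.
Put 7 vCPU in host 3; 11 vCPU remain.
Put 6 vCPU in host 4; 0 vCPU remain.
Final hosts: [30,9,8] [27] [30,7] [34,8,6].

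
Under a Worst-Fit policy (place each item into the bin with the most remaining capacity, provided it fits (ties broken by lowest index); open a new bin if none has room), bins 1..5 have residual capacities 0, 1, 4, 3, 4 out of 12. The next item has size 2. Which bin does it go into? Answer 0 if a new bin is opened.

Bins with room: bin 3 (4), bin 4 (3), bin 5 (4).
Most room is bin 3 with 4 free.

3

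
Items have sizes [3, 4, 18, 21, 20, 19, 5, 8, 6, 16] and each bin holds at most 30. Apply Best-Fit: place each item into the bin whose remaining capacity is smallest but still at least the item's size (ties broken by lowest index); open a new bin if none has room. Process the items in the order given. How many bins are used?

5

bin 1: place 3, 27 left
bin 1: place 4, 23 left
bin 1: place 18, 5 left
bin 2: place 21, 9 left
bin 3: place 20, 10 left
bin 4: place 19, 11 left
bin 1: place 5, 0 left
bin 2: place 8, 1 left
bin 3: place 6, 4 left
bin 5: place 16, 14 left
Final bins: [3,4,18,5] [21,8] [20,6] [19] [16].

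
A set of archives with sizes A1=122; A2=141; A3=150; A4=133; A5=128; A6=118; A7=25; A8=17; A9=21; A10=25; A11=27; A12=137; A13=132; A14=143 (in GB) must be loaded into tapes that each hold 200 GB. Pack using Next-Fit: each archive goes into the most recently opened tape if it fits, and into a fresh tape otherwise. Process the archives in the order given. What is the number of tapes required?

9 tapes

A1 (122 GB) → tape 1 (remaining 78 GB)
A2 (141 GB) → tape 2 (remaining 59 GB)
A3 (150 GB) → tape 3 (remaining 50 GB)
A4 (133 GB) → tape 4 (remaining 67 GB)
A5 (128 GB) → tape 5 (remaining 72 GB)
A6 (118 GB) → tape 6 (remaining 82 GB)
A7 (25 GB) → tape 6 (remaining 57 GB)
A8 (17 GB) → tape 6 (remaining 40 GB)
A9 (21 GB) → tape 6 (remaining 19 GB)
A10 (25 GB) → tape 7 (remaining 175 GB)
A11 (27 GB) → tape 7 (remaining 148 GB)
A12 (137 GB) → tape 7 (remaining 11 GB)
A13 (132 GB) → tape 8 (remaining 68 GB)
A14 (143 GB) → tape 9 (remaining 57 GB)
Final tapes: [122] [141] [150] [133] [128] [118,25,17,21] [25,27,137] [132] [143].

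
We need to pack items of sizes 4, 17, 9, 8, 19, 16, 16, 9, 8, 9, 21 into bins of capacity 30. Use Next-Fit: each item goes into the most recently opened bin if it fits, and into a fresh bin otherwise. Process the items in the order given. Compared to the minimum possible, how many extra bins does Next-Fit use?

Next-Fit: [4,17,9] [8,19] [16] [16,9] [8,9] [21] → 6 bins.
Total size 136; any packing needs at least ⌈136/30⌉ = 5 bins.
An optimal packing achieves that bound: [21,9] [19,9] [17,9,4] [16,8] [16,8] → 5 bins.
Excess: 6 − 5 = 1.

1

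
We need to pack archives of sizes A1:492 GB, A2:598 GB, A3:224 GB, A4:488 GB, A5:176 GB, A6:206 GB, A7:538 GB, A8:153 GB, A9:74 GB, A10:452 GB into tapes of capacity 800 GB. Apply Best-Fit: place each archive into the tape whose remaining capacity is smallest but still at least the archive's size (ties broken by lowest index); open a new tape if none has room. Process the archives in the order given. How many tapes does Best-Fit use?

tape 1: place A1 (492 GB), 308 GB left
tape 2: place A2 (598 GB), 202 GB left
tape 1: place A3 (224 GB), 84 GB left
tape 3: place A4 (488 GB), 312 GB left
tape 2: place A5 (176 GB), 26 GB left
tape 3: place A6 (206 GB), 106 GB left
tape 4: place A7 (538 GB), 262 GB left
tape 4: place A8 (153 GB), 109 GB left
tape 1: place A9 (74 GB), 10 GB left
tape 5: place A10 (452 GB), 348 GB left
Final tapes: [492,224,74] [598,176] [488,206] [538,153] [452].

5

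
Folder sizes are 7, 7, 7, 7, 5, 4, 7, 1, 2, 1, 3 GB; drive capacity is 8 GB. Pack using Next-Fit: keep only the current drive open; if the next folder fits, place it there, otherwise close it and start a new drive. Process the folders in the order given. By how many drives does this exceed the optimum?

Next-Fit: [7] [7] [7] [7] [5] [4] [7,1] [2,1,3] → 8 drives.
Total size 51 GB; any packing needs at least ⌈51/8⌉ = 7 drives.
An optimal packing achieves that bound: [7,1] [7,1] [7] [7] [7] [5,3] [4,2] → 7 drives.
Excess: 8 − 7 = 1.

1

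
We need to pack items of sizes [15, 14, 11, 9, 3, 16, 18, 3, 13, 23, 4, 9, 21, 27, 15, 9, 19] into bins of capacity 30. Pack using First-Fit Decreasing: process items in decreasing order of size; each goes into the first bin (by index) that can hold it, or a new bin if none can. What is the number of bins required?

8 bins

Sorted descending: 27, 23, 21, 19, 18, 16, 15, 15, 14, 13, 11, 9, 9, 9, 4, 3, 3.
Put 27 in bin 1; 3 remain.
Put 23 in bin 2; 7 remain.
Put 21 in bin 3; 9 remain.
Put 19 in bin 4; 11 remain.
Put 18 in bin 5; 12 remain.
Put 16 in bin 6; 14 remain.
Put 15 in bin 7; 15 remain.
Put 15 in bin 7; 0 remain.
Put 14 in bin 6; 0 remain.
Put 13 in bin 8; 17 remain.
Put 11 in bin 4; 0 remain.
Put 9 in bin 3; 0 remain.
Put 9 in bin 5; 3 remain.
Put 9 in bin 8; 8 remain.
Put 4 in bin 2; 3 remain.
Put 3 in bin 1; 0 remain.
Put 3 in bin 2; 0 remain.
Final bins: [27,3] [23,4,3] [21,9] [19,11] [18,9] [16,14] [15,15] [13,9].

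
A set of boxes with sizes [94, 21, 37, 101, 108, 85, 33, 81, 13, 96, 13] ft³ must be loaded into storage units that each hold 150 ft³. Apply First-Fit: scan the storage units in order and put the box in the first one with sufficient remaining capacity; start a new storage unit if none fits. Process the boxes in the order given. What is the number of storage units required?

6

Put 94 ft³ in storage unit 1; 56 ft³ remain.
Put 21 ft³ in storage unit 1; 35 ft³ remain.
Put 37 ft³ in storage unit 2; 113 ft³ remain.
Put 101 ft³ in storage unit 2; 12 ft³ remain.
Put 108 ft³ in storage unit 3; 42 ft³ remain.
Put 85 ft³ in storage unit 4; 65 ft³ remain.
Put 33 ft³ in storage unit 1; 2 ft³ remain.
Put 81 ft³ in storage unit 5; 69 ft³ remain.
Put 13 ft³ in storage unit 3; 29 ft³ remain.
Put 96 ft³ in storage unit 6; 54 ft³ remain.
Put 13 ft³ in storage unit 3; 16 ft³ remain.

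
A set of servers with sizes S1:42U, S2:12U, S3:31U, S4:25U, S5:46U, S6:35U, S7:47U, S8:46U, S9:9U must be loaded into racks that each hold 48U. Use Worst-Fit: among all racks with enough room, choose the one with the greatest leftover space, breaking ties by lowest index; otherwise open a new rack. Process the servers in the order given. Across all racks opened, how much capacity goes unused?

S1 (42U) → rack 1 (remaining 6U)
S2 (12U) → rack 2 (remaining 36U)
S3 (31U) → rack 2 (remaining 5U)
S4 (25U) → rack 3 (remaining 23U)
S5 (46U) → rack 4 (remaining 2U)
S6 (35U) → rack 5 (remaining 13U)
S7 (47U) → rack 6 (remaining 1U)
S8 (46U) → rack 7 (remaining 2U)
S9 (9U) → rack 3 (remaining 14U)
7 racks × 48U = 336U; used 293U; unused 43U.

43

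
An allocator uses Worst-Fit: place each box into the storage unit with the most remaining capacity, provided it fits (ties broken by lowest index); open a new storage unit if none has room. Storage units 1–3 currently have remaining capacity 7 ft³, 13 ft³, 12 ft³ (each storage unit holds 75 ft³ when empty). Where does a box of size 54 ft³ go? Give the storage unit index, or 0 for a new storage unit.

No storage unit has ≥ 54 ft³ free, so a new storage unit is opened.

0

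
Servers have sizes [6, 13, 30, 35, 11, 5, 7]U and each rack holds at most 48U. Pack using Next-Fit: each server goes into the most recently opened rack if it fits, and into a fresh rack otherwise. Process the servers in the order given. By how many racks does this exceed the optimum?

1

Next-Fit: [6,13] [30] [35,11] [5,7] → 4 racks.
Total size 107U; any packing needs at least ⌈107/48⌉ = 3 racks.
An optimal packing achieves that bound: [35,13] [30,11,7] [6,5] → 3 racks.
Excess: 4 − 3 = 1.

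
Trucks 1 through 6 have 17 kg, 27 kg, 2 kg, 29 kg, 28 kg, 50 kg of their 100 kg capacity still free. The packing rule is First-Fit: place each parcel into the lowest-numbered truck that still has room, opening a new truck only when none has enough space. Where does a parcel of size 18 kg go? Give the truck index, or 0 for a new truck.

Trucks with room: truck 2 (27 kg), truck 4 (29 kg), truck 5 (28 kg), truck 6 (50 kg).
The first with room is truck 2.

2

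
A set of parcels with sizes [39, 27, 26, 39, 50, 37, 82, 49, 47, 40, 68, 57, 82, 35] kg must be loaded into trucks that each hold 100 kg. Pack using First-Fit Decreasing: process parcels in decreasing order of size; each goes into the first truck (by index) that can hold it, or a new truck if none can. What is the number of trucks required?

8

Sorted descending: 82, 82, 68, 57, 50, 49, 47, 40, 39, 39, 37, 35, 27, 26.
82 kg → truck 1 (remaining 18 kg)
82 kg → truck 2 (remaining 18 kg)
68 kg → truck 3 (remaining 32 kg)
57 kg → truck 4 (remaining 43 kg)
50 kg → truck 5 (remaining 50 kg)
49 kg → truck 5 (remaining 1 kg)
47 kg → truck 6 (remaining 53 kg)
40 kg → truck 4 (remaining 3 kg)
39 kg → truck 6 (remaining 14 kg)
39 kg → truck 7 (remaining 61 kg)
37 kg → truck 7 (remaining 24 kg)
35 kg → truck 8 (remaining 65 kg)
27 kg → truck 3 (remaining 5 kg)
26 kg → truck 8 (remaining 39 kg)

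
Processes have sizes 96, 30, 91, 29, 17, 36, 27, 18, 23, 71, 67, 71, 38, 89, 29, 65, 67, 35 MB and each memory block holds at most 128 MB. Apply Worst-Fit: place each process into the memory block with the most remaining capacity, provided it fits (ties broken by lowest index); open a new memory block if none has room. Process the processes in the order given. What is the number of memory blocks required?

96 MB → memory block 1 (remaining 32 MB)
30 MB → memory block 1 (remaining 2 MB)
91 MB → memory block 2 (remaining 37 MB)
29 MB → memory block 2 (remaining 8 MB)
17 MB → memory block 3 (remaining 111 MB)
36 MB → memory block 3 (remaining 75 MB)
27 MB → memory block 3 (remaining 48 MB)
18 MB → memory block 3 (remaining 30 MB)
23 MB → memory block 3 (remaining 7 MB)
71 MB → memory block 4 (remaining 57 MB)
67 MB → memory block 5 (remaining 61 MB)
71 MB → memory block 6 (remaining 57 MB)
38 MB → memory block 5 (remaining 23 MB)
89 MB → memory block 7 (remaining 39 MB)
29 MB → memory block 4 (remaining 28 MB)
65 MB → memory block 8 (remaining 63 MB)
67 MB → memory block 9 (remaining 61 MB)
35 MB → memory block 8 (remaining 28 MB)
Final memory blocks: [96,30] [91,29] [17,36,27,18,23] [71,29] [67,38] [71] [89] [65,35] [67].

9 memory blocks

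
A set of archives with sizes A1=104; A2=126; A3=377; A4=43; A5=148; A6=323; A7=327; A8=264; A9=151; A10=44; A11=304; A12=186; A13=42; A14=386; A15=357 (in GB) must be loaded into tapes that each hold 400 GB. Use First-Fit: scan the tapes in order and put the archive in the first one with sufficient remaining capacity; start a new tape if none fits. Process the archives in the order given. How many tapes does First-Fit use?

tape 1: place A1 (104 GB), 296 GB left
tape 1: place A2 (126 GB), 170 GB left
tape 2: place A3 (377 GB), 23 GB left
tape 1: place A4 (43 GB), 127 GB left
tape 3: place A5 (148 GB), 252 GB left
tape 4: place A6 (323 GB), 77 GB left
tape 5: place A7 (327 GB), 73 GB left
tape 6: place A8 (264 GB), 136 GB left
tape 3: place A9 (151 GB), 101 GB left
tape 1: place A10 (44 GB), 83 GB left
tape 7: place A11 (304 GB), 96 GB left
tape 8: place A12 (186 GB), 214 GB left
tape 1: place A13 (42 GB), 41 GB left
tape 9: place A14 (386 GB), 14 GB left
tape 10: place A15 (357 GB), 43 GB left

10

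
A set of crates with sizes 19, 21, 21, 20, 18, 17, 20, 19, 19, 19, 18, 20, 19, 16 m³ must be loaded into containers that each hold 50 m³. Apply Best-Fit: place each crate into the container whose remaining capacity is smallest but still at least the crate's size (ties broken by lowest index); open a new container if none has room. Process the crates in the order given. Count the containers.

7

Put 19 m³ in container 1; 31 m³ remain.
Put 21 m³ in container 1; 10 m³ remain.
Put 21 m³ in container 2; 29 m³ remain.
Put 20 m³ in container 2; 9 m³ remain.
Put 18 m³ in container 3; 32 m³ remain.
Put 17 m³ in container 3; 15 m³ remain.
Put 20 m³ in container 4; 30 m³ remain.
Put 19 m³ in container 4; 11 m³ remain.
Put 19 m³ in container 5; 31 m³ remain.
Put 19 m³ in container 5; 12 m³ remain.
Put 18 m³ in container 6; 32 m³ remain.
Put 20 m³ in container 6; 12 m³ remain.
Put 19 m³ in container 7; 31 m³ remain.
Put 16 m³ in container 7; 15 m³ remain.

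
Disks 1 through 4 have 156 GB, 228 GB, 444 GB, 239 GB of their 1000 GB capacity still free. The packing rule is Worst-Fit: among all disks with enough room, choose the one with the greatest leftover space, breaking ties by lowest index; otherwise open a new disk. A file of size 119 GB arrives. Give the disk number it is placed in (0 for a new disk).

3

Disks with room: disk 1 (156 GB), disk 2 (228 GB), disk 3 (444 GB), disk 4 (239 GB).
Most room is disk 3 with 444 GB free.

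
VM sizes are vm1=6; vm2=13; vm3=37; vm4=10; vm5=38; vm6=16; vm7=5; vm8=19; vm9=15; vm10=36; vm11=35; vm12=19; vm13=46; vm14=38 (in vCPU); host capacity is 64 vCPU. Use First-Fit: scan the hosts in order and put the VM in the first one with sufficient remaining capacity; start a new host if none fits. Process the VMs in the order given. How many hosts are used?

7

vm1 (6 vCPU) → host 1 (remaining 58 vCPU)
vm2 (13 vCPU) → host 1 (remaining 45 vCPU)
vm3 (37 vCPU) → host 1 (remaining 8 vCPU)
vm4 (10 vCPU) → host 2 (remaining 54 vCPU)
vm5 (38 vCPU) → host 2 (remaining 16 vCPU)
vm6 (16 vCPU) → host 2 (remaining 0 vCPU)
vm7 (5 vCPU) → host 1 (remaining 3 vCPU)
vm8 (19 vCPU) → host 3 (remaining 45 vCPU)
vm9 (15 vCPU) → host 3 (remaining 30 vCPU)
vm10 (36 vCPU) → host 4 (remaining 28 vCPU)
vm11 (35 vCPU) → host 5 (remaining 29 vCPU)
vm12 (19 vCPU) → host 3 (remaining 11 vCPU)
vm13 (46 vCPU) → host 6 (remaining 18 vCPU)
vm14 (38 vCPU) → host 7 (remaining 26 vCPU)
Final hosts: [6,13,37,5] [10,38,16] [19,15,19] [36] [35] [46] [38].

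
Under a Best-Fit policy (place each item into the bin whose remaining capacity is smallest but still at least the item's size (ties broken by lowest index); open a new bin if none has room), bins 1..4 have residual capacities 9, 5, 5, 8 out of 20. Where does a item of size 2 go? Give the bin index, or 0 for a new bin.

2

Bins with room: bin 1 (9), bin 2 (5), bin 3 (5), bin 4 (8).
Tightest fit is bin 2 with 5 free.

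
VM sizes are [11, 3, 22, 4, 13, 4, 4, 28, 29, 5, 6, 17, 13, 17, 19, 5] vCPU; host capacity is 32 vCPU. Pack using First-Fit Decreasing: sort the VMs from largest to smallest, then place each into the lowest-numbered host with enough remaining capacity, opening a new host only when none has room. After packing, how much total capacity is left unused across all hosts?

24

Sorted descending: 29, 28, 22, 19, 17, 17, 13, 13, 11, 6, 5, 5, 4, 4, 4, 3.
host 1: place 29 vCPU, 3 vCPU left
host 2: place 28 vCPU, 4 vCPU left
host 3: place 22 vCPU, 10 vCPU left
host 4: place 19 vCPU, 13 vCPU left
host 5: place 17 vCPU, 15 vCPU left
host 6: place 17 vCPU, 15 vCPU left
host 4: place 13 vCPU, 0 vCPU left
host 5: place 13 vCPU, 2 vCPU left
host 6: place 11 vCPU, 4 vCPU left
host 3: place 6 vCPU, 4 vCPU left
host 7: place 5 vCPU, 27 vCPU left
host 7: place 5 vCPU, 22 vCPU left
host 2: place 4 vCPU, 0 vCPU left
host 3: place 4 vCPU, 0 vCPU left
host 6: place 4 vCPU, 0 vCPU left
host 1: place 3 vCPU, 0 vCPU left
7 hosts × 32 vCPU = 224 vCPU; used 200 vCPU; unused 24 vCPU.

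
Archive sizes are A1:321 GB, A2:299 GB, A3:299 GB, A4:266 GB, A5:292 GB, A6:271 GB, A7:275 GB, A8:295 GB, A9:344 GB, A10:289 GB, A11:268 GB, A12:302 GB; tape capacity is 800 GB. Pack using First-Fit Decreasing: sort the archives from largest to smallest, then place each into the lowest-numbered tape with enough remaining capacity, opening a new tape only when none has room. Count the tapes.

6 tapes

Sorted descending: 344, 321, 302, 299, 299, 295, 292, 289, 275, 271, 268, 266.
Put 344 GB in tape 1; 456 GB remain.
Put 321 GB in tape 1; 135 GB remain.
Put 302 GB in tape 2; 498 GB remain.
Put 299 GB in tape 2; 199 GB remain.
Put 299 GB in tape 3; 501 GB remain.
Put 295 GB in tape 3; 206 GB remain.
Put 292 GB in tape 4; 508 GB remain.
Put 289 GB in tape 4; 219 GB remain.
Put 275 GB in tape 5; 525 GB remain.
Put 271 GB in tape 5; 254 GB remain.
Put 268 GB in tape 6; 532 GB remain.
Put 266 GB in tape 6; 266 GB remain.
Final tapes: [344,321] [302,299] [299,295] [292,289] [275,271] [268,266].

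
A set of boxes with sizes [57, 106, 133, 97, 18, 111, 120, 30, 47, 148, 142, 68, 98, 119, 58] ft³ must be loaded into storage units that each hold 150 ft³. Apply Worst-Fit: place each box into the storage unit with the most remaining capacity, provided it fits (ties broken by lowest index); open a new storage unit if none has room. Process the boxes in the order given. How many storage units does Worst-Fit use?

11

57 ft³ → storage unit 1 (remaining 93 ft³)
106 ft³ → storage unit 2 (remaining 44 ft³)
133 ft³ → storage unit 3 (remaining 17 ft³)
97 ft³ → storage unit 4 (remaining 53 ft³)
18 ft³ → storage unit 1 (remaining 75 ft³)
111 ft³ → storage unit 5 (remaining 39 ft³)
120 ft³ → storage unit 6 (remaining 30 ft³)
30 ft³ → storage unit 1 (remaining 45 ft³)
47 ft³ → storage unit 4 (remaining 6 ft³)
148 ft³ → storage unit 7 (remaining 2 ft³)
142 ft³ → storage unit 8 (remaining 8 ft³)
68 ft³ → storage unit 9 (remaining 82 ft³)
98 ft³ → storage unit 10 (remaining 52 ft³)
119 ft³ → storage unit 11 (remaining 31 ft³)
58 ft³ → storage unit 9 (remaining 24 ft³)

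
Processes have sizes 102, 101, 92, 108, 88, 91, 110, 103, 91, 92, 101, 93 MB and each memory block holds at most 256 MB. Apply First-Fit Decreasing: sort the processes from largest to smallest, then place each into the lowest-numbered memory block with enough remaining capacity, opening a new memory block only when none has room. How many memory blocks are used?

6

Sorted descending: 110, 108, 103, 102, 101, 101, 93, 92, 92, 91, 91, 88.
110 MB → memory block 1 (remaining 146 MB)
108 MB → memory block 1 (remaining 38 MB)
103 MB → memory block 2 (remaining 153 MB)
102 MB → memory block 2 (remaining 51 MB)
101 MB → memory block 3 (remaining 155 MB)
101 MB → memory block 3 (remaining 54 MB)
93 MB → memory block 4 (remaining 163 MB)
92 MB → memory block 4 (remaining 71 MB)
92 MB → memory block 5 (remaining 164 MB)
91 MB → memory block 5 (remaining 73 MB)
91 MB → memory block 6 (remaining 165 MB)
88 MB → memory block 6 (remaining 77 MB)
Final memory blocks: [110,108] [103,102] [101,101] [93,92] [92,91] [91,88].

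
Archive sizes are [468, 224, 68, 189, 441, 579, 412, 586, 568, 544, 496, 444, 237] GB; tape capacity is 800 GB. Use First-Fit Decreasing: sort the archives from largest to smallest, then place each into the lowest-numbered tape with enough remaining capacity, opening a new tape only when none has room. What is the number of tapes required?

Sorted descending: 586, 579, 568, 544, 496, 468, 444, 441, 412, 237, 224, 189, 68.
tape 1: place 586 GB, 214 GB left
tape 2: place 579 GB, 221 GB left
tape 3: place 568 GB, 232 GB left
tape 4: place 544 GB, 256 GB left
tape 5: place 496 GB, 304 GB left
tape 6: place 468 GB, 332 GB left
tape 7: place 444 GB, 356 GB left
tape 8: place 441 GB, 359 GB left
tape 9: place 412 GB, 388 GB left
tape 4: place 237 GB, 19 GB left
tape 3: place 224 GB, 8 GB left
tape 1: place 189 GB, 25 GB left
tape 2: place 68 GB, 153 GB left

9 tapes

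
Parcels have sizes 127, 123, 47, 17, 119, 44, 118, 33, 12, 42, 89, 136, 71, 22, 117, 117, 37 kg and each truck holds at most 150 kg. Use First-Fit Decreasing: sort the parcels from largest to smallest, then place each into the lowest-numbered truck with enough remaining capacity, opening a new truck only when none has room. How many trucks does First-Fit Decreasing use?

10 trucks

Sorted descending: 136, 127, 123, 119, 118, 117, 117, 89, 71, 47, 44, 42, 37, 33, 22, 17, 12.
Put 136 kg in truck 1; 14 kg remain.
Put 127 kg in truck 2; 23 kg remain.
Put 123 kg in truck 3; 27 kg remain.
Put 119 kg in truck 4; 31 kg remain.
Put 118 kg in truck 5; 32 kg remain.
Put 117 kg in truck 6; 33 kg remain.
Put 117 kg in truck 7; 33 kg remain.
Put 89 kg in truck 8; 61 kg remain.
Put 71 kg in truck 9; 79 kg remain.
Put 47 kg in truck 8; 14 kg remain.
Put 44 kg in truck 9; 35 kg remain.
Put 42 kg in truck 10; 108 kg remain.
Put 37 kg in truck 10; 71 kg remain.
Put 33 kg in truck 6; 0 kg remain.
Put 22 kg in truck 2; 1 kg remain.
Put 17 kg in truck 3; 10 kg remain.
Put 12 kg in truck 1; 2 kg remain.
Final trucks: [136,12] [127,22] [123,17] [119] [118] [117,33] [117] [89,47] [71,44] [42,37].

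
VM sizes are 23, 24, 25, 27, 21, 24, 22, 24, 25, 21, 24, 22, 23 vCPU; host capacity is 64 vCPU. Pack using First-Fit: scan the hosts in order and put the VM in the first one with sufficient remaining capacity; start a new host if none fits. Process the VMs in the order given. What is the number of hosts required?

Put 23 vCPU in host 1; 41 vCPU remain.
Put 24 vCPU in host 1; 17 vCPU remain.
Put 25 vCPU in host 2; 39 vCPU remain.
Put 27 vCPU in host 2; 12 vCPU remain.
Put 21 vCPU in host 3; 43 vCPU remain.
Put 24 vCPU in host 3; 19 vCPU remain.
Put 22 vCPU in host 4; 42 vCPU remain.
Put 24 vCPU in host 4; 18 vCPU remain.
Put 25 vCPU in host 5; 39 vCPU remain.
Put 21 vCPU in host 5; 18 vCPU remain.
Put 24 vCPU in host 6; 40 vCPU remain.
Put 22 vCPU in host 6; 18 vCPU remain.
Put 23 vCPU in host 7; 41 vCPU remain.

7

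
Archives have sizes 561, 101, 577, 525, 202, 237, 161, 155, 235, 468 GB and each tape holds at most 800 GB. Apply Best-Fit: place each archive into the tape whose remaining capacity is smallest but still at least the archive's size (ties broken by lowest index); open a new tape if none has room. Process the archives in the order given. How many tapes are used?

5 tapes

tape 1: place 561 GB, 239 GB left
tape 1: place 101 GB, 138 GB left
tape 2: place 577 GB, 223 GB left
tape 3: place 525 GB, 275 GB left
tape 2: place 202 GB, 21 GB left
tape 3: place 237 GB, 38 GB left
tape 4: place 161 GB, 639 GB left
tape 4: place 155 GB, 484 GB left
tape 4: place 235 GB, 249 GB left
tape 5: place 468 GB, 332 GB left
Final tapes: [561,101] [577,202] [525,237] [161,155,235] [468].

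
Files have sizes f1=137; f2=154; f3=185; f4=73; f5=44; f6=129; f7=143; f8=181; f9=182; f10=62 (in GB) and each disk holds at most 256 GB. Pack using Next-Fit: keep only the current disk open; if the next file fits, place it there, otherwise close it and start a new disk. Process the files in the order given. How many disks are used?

7 disks

Put f1 (137 GB) in disk 1; 119 GB remain.
Put f2 (154 GB) in disk 2; 102 GB remain.
Put f3 (185 GB) in disk 3; 71 GB remain.
Put f4 (73 GB) in disk 4; 183 GB remain.
Put f5 (44 GB) in disk 4; 139 GB remain.
Put f6 (129 GB) in disk 4; 10 GB remain.
Put f7 (143 GB) in disk 5; 113 GB remain.
Put f8 (181 GB) in disk 6; 75 GB remain.
Put f9 (182 GB) in disk 7; 74 GB remain.
Put f10 (62 GB) in disk 7; 12 GB remain.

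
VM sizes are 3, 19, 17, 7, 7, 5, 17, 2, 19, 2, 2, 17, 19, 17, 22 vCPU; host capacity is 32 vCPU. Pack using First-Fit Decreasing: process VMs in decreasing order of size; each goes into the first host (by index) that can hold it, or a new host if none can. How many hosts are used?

Sorted descending: 22, 19, 19, 19, 17, 17, 17, 17, 7, 7, 5, 3, 2, 2, 2.
Put 22 vCPU in host 1; 10 vCPU remain.
Put 19 vCPU in host 2; 13 vCPU remain.
Put 19 vCPU in host 3; 13 vCPU remain.
Put 19 vCPU in host 4; 13 vCPU remain.
Put 17 vCPU in host 5; 15 vCPU remain.
Put 17 vCPU in host 6; 15 vCPU remain.
Put 17 vCPU in host 7; 15 vCPU remain.
Put 17 vCPU in host 8; 15 vCPU remain.
Put 7 vCPU in host 1; 3 vCPU remain.
Put 7 vCPU in host 2; 6 vCPU remain.
Put 5 vCPU in host 2; 1 vCPU remain.
Put 3 vCPU in host 1; 0 vCPU remain.
Put 2 vCPU in host 3; 11 vCPU remain.
Put 2 vCPU in host 3; 9 vCPU remain.
Put 2 vCPU in host 3; 7 vCPU remain.
Final hosts: [22,7,3] [19,7,5] [19,2,2,2] [19] [17] [17] [17] [17].

8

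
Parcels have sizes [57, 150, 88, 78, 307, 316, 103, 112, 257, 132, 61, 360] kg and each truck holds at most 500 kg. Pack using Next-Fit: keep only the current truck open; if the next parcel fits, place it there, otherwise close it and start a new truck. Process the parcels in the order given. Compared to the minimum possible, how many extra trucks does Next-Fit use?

Next-Fit: [57,150,88,78] [307] [316,103] [112,257] [132,61] [360] → 6 trucks.
Total size 2021 kg; any packing needs at least ⌈2021/500⌉ = 5 trucks.
An optimal packing achieves that bound: [360,132] [316,150] [307,112,78] [257,103,88] [61,57] → 5 trucks.
Excess: 6 − 5 = 1.

1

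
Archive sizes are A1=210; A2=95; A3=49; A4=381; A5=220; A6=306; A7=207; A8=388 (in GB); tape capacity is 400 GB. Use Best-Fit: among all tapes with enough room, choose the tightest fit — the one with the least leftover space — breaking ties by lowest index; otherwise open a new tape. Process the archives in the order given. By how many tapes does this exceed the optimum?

0

Best-Fit: [210,95,49] [381] [220] [306] [207] [388] → 6 tapes.
6 archives exceed 200 GB (half the capacity), and no two of those can share a tape, so at least 6 tapes are needed.
So 6 is already optimal.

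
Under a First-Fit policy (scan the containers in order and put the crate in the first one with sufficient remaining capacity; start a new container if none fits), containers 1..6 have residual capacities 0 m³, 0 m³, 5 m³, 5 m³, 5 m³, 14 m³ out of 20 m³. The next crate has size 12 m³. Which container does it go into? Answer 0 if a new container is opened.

6

Containers with room: container 6 (14 m³).
The first with room is container 6.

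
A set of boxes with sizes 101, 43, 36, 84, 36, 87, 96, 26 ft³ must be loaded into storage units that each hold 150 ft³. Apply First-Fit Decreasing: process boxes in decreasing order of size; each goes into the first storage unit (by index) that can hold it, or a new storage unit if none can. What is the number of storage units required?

Sorted descending: 101, 96, 87, 84, 43, 36, 36, 26.
Put 101 ft³ in storage unit 1; 49 ft³ remain.
Put 96 ft³ in storage unit 2; 54 ft³ remain.
Put 87 ft³ in storage unit 3; 63 ft³ remain.
Put 84 ft³ in storage unit 4; 66 ft³ remain.
Put 43 ft³ in storage unit 1; 6 ft³ remain.
Put 36 ft³ in storage unit 2; 18 ft³ remain.
Put 36 ft³ in storage unit 3; 27 ft³ remain.
Put 26 ft³ in storage unit 3; 1 ft³ remain.

4 storage units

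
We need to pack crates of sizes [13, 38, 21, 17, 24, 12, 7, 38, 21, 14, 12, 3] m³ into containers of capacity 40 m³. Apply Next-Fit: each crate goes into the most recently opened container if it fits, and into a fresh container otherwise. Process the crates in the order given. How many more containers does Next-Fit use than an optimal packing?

Next-Fit: [13] [38] [21,17] [24,12] [7] [38] [21,14] [12,3] → 8 containers.
Total size 220 m³; any packing needs at least ⌈220/40⌉ = 6 containers.
An optimal packing achieves that bound: [38] [38] [24,14] [21,17] [21,13,3] [12,12,7] → 6 containers.
Excess: 8 − 6 = 2.

2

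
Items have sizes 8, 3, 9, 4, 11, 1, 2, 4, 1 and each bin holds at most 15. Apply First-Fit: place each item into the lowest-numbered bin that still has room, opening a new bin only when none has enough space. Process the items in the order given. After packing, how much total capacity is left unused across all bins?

8 → bin 1 (remaining 7)
3 → bin 1 (remaining 4)
9 → bin 2 (remaining 6)
4 → bin 1 (remaining 0)
11 → bin 3 (remaining 4)
1 → bin 2 (remaining 5)
2 → bin 2 (remaining 3)
4 → bin 3 (remaining 0)
1 → bin 2 (remaining 2)
3 bins × 15 = 45; used 43; unused 2.

2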